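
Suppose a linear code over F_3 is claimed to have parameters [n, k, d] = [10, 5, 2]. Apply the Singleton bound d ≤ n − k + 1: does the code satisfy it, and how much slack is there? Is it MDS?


Singleton RHS = n − k + 1 = 6, slack = 4, bound satisfied, not MDS.

Singleton bound: d ≤ n − k + 1.
Here n = 10, k = 5, so n − k + 1 = 6.
Given d = 2, check d ≤ 6: YES.
Slack = (n − k + 1) − d = 4.
The code is NOT MDS (slack = 4 > 0).
Description: the claimed parameters are [10, 5, 2]_3; such a code would be non-MDS.


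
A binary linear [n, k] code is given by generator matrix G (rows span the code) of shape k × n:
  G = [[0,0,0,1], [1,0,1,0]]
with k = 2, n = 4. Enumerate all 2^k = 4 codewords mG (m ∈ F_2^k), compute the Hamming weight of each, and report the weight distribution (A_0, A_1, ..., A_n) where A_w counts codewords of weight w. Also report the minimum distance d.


Weight distribution: A_0 = 1, A_1 = 1, A_2 = 1, A_3 = 1. Minimum distance d = 1.

Enumerate all 2^2 = 4 messages m ∈ F_2^2.
For each, compute codeword c = mG in F_2^4, then tally its weight.
  m = 00 → c = 0000, weight = 0.
  m = 10 → c = 0001, weight = 1.
  m = 01 → c = 1010, weight = 2.
  m = 11 → c = 1011, weight = 3.
Tally weights:
  weight 0: 1 codewords.
  weight 1: 1 codewords.
  weight 2: 1 codewords.
  weight 3: 1 codewords.
Minimum distance d = smallest w > 0 with A_w > 0 = 1.
Sanity: Σ A_w = 4 = 2^2 = 4 ✓.


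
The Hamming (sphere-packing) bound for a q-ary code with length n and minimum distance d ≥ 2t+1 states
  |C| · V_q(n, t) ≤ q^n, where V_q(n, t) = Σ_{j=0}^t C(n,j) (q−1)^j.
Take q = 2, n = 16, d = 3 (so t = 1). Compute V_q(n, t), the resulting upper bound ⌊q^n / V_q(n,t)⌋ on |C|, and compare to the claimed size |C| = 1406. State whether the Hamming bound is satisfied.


V_q(n, t) = 17, q^n = 65536, Hamming bound = 3855, |C| = 1406 ≤ bound (satisfied).

Step 1: Compute V_q(n, t) = Σ_{j=0}^1 C(n, j) (q−1)^j.
  j = 0: C(16,0)·(1)^0 = 1·1 = 1.
  j = 1: C(16,1)·(1)^1 = 16·1 = 16.
  V_q(n, t) = 1 + 16 = 17.
Step 2: q^n = 2^16 = 65536.
Step 3: Hamming bound ⌊q^n / V_q(n,t)⌋ = ⌊65536/17⌋ = 3855.
Step 4: Compare |C| = 1406 to 3855: satisfied.
The claimed |C| lies below the Hamming bound.


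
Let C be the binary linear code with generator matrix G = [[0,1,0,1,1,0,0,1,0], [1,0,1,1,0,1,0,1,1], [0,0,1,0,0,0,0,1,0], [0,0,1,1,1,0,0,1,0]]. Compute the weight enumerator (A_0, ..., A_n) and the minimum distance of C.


Weight distribution: A_0 = 1, A_2 = 4, A_4 = 5, A_6 = 6. Minimum distance d = 2.

Enumerate all 2^4 = 16 messages m ∈ F_2^4.
For each, compute codeword c = mG in F_2^9, then tally its weight.
  m = 0000 → c = 000000000, weight = 0.
  m = 1000 → c = 010110010, weight = 4.
  m = 0100 → c = 101101011, weight = 6.
  m = 1100 → c = 111011001, weight = 6.
  m = 0010 → c = 001000010, weight = 2.
  m = 1010 → c = 011110000, weight = 4.
  m = 0110 → c = 100101001, weight = 4.
  m = 1110 → c = 110011011, weight = 6.
  m = 0001 → c = 001110010, weight = 4.
  m = 1001 → c = 011000000, weight = 2.
  m = 0101 → c = 100011001, weight = 4.
  m = 1101 → c = 110101011, weight = 6.
  m = 0011 → c = 000110000, weight = 2.
  m = 1011 → c = 010000010, weight = 2.
  m = 0111 → c = 101011011, weight = 6.
  m = 1111 → c = 111101001, weight = 6.
Tally weights:
  weight 0: 1 codewords.
  weight 2: 4 codewords.
  weight 4: 5 codewords.
  weight 6: 6 codewords.
Minimum distance d = smallest w > 0 with A_w > 0 = 2.
Sanity: Σ A_w = 16 = 2^4 = 16 ✓.


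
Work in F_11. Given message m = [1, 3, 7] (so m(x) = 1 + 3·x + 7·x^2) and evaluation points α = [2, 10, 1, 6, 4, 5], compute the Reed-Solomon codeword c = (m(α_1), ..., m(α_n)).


c = [2, 5, 0, 7, 4, 4]

Message polynomial: m(x) = 1 + 3·x + 7·x^2 (mod 11).
For each evaluation point α_i, compute m(α_i) mod 11:
  α_1 = 2: Horner steps 7 → 6 → 2, so m(2) = 2.
  α_2 = 10: Horner steps 7 → 7 → 5, so m(10) = 5.
  α_3 = 1: Horner steps 7 → 10 → 0, so m(1) = 0.
  α_4 = 6: Horner steps 7 → 1 → 7, so m(6) = 7.
  α_5 = 4: Horner steps 7 → 9 → 4, so m(4) = 4.
  α_6 = 5: Horner steps 7 → 5 → 4, so m(5) = 4.
Codeword c = [2, 5, 0, 7, 4, 4] ∈ F_11^6.


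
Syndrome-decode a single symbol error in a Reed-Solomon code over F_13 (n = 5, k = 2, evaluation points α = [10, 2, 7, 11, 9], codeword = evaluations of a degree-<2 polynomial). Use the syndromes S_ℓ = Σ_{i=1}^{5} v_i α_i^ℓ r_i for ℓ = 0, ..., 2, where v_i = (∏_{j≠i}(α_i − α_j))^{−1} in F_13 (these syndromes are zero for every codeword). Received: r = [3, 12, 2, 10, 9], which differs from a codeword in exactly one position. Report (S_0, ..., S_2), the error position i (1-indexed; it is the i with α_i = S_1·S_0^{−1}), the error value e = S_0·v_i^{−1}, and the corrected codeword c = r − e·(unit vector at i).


S = (2, 1, 7), error at position 3, error magnitude e = 7, c = [3, 12, 8, 10, 9].

Step 1: column multipliers v_i = (∏_{j≠i}(α_i − α_j))^{−1} mod 13.
  i = 1 (α = 10): (10−2)(10−7)(10−11)(10−9) = 8·3·(−1)·1 = −24 ≡ 2, so v_1 = 2^{−1} = 7 (mod 13).
  i = 2 (α = 2): (2−10)(2−7)(2−11)(2−9) = (−8)·(−5)·(−9)·(−7) = 2520 ≡ 11, so v_2 = 11^{−1} = 6 (mod 13).
  i = 3 (α = 7): (7−10)(7−2)(7−11)(7−9) = (−3)·5·(−4)·(−2) = −120 ≡ 10, so v_3 = 10^{−1} = 4 (mod 13).
  i = 4 (α = 11): (11−10)(11−2)(11−7)(11−9) = 1·9·4·2 = 72 ≡ 7, so v_4 = 7^{−1} = 2 (mod 13).
  i = 5 (α = 9): (9−10)(9−2)(9−7)(9−11) = (−1)·7·2·(−2) = 28 ≡ 2, so v_5 = 2^{−1} = 7 (mod 13).
  v = [7, 6, 4, 2, 7].
Step 2: syndromes of r = [3, 12, 2, 10, 9] (all sums mod 13).
  S_0 = Σ v_i r_i = 7·3 + 6·12 + 4·2 + 2·10 + 7·9 = 184 ≡ 2.
  S_1 = Σ v_i α_i r_i = 7·10·3 + 6·2·12 + 4·7·2 + 2·11·10 + 7·9·9 = 1197 ≡ 1.
  α_i^2 mod 13 = [9, 4, 10, 4, 3].
  S_2 = Σ v_i α_i^2 r_i = 7·9·3 + 6·4·12 + 4·10·2 + 2·4·10 + 7·3·9 = 826 ≡ 7.
  S = (2, 1, 7) ≠ 0, so r is not a codeword (an error is present).
Step 3: locate the error. For a single error e at position i, S_ℓ = v_i·e·α_i^ℓ, so α_err = S_1/S_0.
  S_0^{−1} = 2^{−1} = 7 (mod 13), so α_err = 1·7 = 7 ≡ 7 = α_3. Error position i = 3.
  Consistency check: S_2/S_1 = 7·1 = 7 ≡ 7 = α_err ✓ (single-error assumption holds).
Step 4: error magnitude e = S_0/v_3 = S_0·∏_{j≠3}(α_3 − α_j) = 2·10 = 20 ≡ 7 (mod 13).
Step 5: correct position 3: c_3 = r_3 − e = 2 − 7 ≡ 8 (mod 13). Hence c = [3, 12, 8, 10, 9].
  Check: interpolating c through the α_i gives m(x) = 11 + 7·x (degree < 2) with m(α_i) = c_i for every i, so c is indeed a codeword.


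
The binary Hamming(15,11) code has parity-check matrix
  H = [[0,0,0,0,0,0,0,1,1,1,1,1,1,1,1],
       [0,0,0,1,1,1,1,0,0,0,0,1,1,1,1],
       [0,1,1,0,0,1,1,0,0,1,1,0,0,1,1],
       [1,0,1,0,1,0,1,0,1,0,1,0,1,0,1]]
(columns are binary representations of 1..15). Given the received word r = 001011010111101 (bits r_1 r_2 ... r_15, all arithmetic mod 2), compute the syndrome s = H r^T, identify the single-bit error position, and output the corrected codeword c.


s = (0, 1, 1, 1)^T, error position = 7, corrected codeword c = 001011110111101

Compute s = H r^T mod 2 one row at a time:
  s_1 = 1 + 0 + 1 + 1 + 1 + 1 + 0 + 1 = 6 ≡ 0 (mod 2).
  s_2 = 0 + 1 + 1 + 0 + 1 + 1 + 0 + 1 = 5 ≡ 1 (mod 2).
  s_3 = 0 + 1 + 1 + 0 + 1 + 1 + 0 + 1 = 5 ≡ 1 (mod 2).
  s_4 = 0 + 1 + 1 + 0 + 0 + 1 + 1 + 1 = 5 ≡ 1 (mod 2).
s = (0, 1, 1, 1)^T — this equals column 7 of H (binary 0111), so error is at position 7.
Correct: flip bit 7 of r = 001011010111101 to get c = 001011110111101.


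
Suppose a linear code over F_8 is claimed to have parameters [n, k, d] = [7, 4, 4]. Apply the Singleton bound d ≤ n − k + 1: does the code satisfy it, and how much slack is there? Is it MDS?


Singleton RHS = n − k + 1 = 4, slack = 0, bound satisfied, MDS.

Singleton bound: d ≤ n − k + 1.
Here n = 7, k = 4, so n − k + 1 = 4.
Given d = 4, check d ≤ 4: YES.
Slack = (n − k + 1) − d = 0.
The code is MDS (slack = 0).
Description: the claimed parameters are [7, 4, 4]_8; such a code would be MDS (meets Singleton bound).


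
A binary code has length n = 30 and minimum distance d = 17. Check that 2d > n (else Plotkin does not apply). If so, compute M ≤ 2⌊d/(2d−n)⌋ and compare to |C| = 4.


Plotkin bound M ≤ 8; given |C| = 4 ≤ bound (satisfied).

Check applicability: 2d = 34, n = 30.
2d − n = 4 > 0, so Plotkin applies.
Compute d/(2d−n) = 17/4 ≈ 4.2500.
⌊d/(2d−n)⌋ = 4.
Plotkin bound: M ≤ 2·4 = 8.
Given |C| = 4, check: satisfied.
This |C| is below the Plotkin bound.


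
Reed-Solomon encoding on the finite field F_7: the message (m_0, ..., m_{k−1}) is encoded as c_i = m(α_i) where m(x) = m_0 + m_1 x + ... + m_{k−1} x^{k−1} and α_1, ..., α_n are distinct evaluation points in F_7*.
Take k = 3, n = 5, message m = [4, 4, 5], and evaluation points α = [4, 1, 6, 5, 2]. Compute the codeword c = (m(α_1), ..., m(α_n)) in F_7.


c = [2, 6, 5, 2, 4]

Message polynomial: m(x) = 4 + 4·x + 5·x^2 (mod 7).
For each evaluation point α_i, compute m(α_i) mod 7:
  α_1 = 4: Horner steps 5 → 3 → 2, so m(4) = 2.
  α_2 = 1: Horner steps 5 → 2 → 6, so m(1) = 6.
  α_3 = 6: Horner steps 5 → 6 → 5, so m(6) = 5.
  α_4 = 5: Horner steps 5 → 1 → 2, so m(5) = 2.
  α_5 = 2: Horner steps 5 → 0 → 4, so m(2) = 4.
Codeword c = [2, 6, 5, 2, 4] ∈ F_7^5.


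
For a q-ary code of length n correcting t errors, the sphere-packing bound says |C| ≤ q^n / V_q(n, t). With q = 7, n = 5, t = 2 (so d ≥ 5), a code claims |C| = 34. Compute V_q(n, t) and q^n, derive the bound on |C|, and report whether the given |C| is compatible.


V_q(n, t) = 391, q^n = 16807, Hamming bound = 42, |C| = 34 ≤ bound (satisfied).

Step 1: Compute V_q(n, t) = Σ_{j=0}^2 C(n, j) (q−1)^j.
  j = 0: C(5,0)·(6)^0 = 1·1 = 1.
  j = 1: C(5,1)·(6)^1 = 5·6 = 30.
  j = 2: C(5,2)·(6)^2 = 10·36 = 360.
  V_q(n, t) = 1 + 30 + 360 = 391.
Step 2: q^n = 7^5 = 16807.
Step 3: Hamming bound ⌊q^n / V_q(n,t)⌋ = ⌊16807/391⌋ = 42.
Step 4: Compare |C| = 34 to 42: satisfied.
The claimed |C| lies below the Hamming bound.


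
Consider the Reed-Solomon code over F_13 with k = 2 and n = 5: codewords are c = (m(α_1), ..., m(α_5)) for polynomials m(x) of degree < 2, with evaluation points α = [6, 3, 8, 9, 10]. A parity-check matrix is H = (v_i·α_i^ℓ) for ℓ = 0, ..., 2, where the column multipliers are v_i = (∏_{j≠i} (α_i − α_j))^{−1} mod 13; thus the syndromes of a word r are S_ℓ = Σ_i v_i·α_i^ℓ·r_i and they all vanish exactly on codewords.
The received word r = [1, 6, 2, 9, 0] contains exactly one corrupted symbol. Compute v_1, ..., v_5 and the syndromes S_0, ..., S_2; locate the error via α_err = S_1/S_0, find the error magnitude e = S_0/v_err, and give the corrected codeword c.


S = (9, 12, 3), error at position 5, error magnitude e = 10, c = [1, 6, 2, 9, 3].

Step 1: column multipliers v_i = (∏_{j≠i}(α_i − α_j))^{−1} mod 13.
  i = 1 (α = 6): (6−3)(6−8)(6−9)(6−10) = 3·(−2)·(−3)·(−4) = −72 ≡ 6, so v_1 = 6^{−1} = 11 (mod 13).
  i = 2 (α = 3): (3−6)(3−8)(3−9)(3−10) = (−3)·(−5)·(−6)·(−7) = 630 ≡ 6, so v_2 = 6^{−1} = 11 (mod 13).
  i = 3 (α = 8): (8−6)(8−3)(8−9)(8−10) = 2·5·(−1)·(−2) = 20 ≡ 7, so v_3 = 7^{−1} = 2 (mod 13).
  i = 4 (α = 9): (9−6)(9−3)(9−8)(9−10) = 3·6·1·(−1) = −18 ≡ 8, so v_4 = 8^{−1} = 5 (mod 13).
  i = 5 (α = 10): (10−6)(10−3)(10−8)(10−9) = 4·7·2·1 = 56 ≡ 4, so v_5 = 4^{−1} = 10 (mod 13).
  v = [11, 11, 2, 5, 10].
Step 2: syndromes of r = [1, 6, 2, 9, 0] (all sums mod 13).
  S_0 = Σ v_i r_i = 11·1 + 11·6 + 2·2 + 5·9 + 10·0 = 126 ≡ 9.
  S_1 = Σ v_i α_i r_i = 11·6·1 + 11·3·6 + 2·8·2 + 5·9·9 + 10·10·0 = 701 ≡ 12.
  α_i^2 mod 13 = [10, 9, 12, 3, 9].
  S_2 = Σ v_i α_i^2 r_i = 11·10·1 + 11·9·6 + 2·12·2 + 5·3·9 + 10·9·0 = 887 ≡ 3.
  S = (9, 12, 3) ≠ 0, so r is not a codeword (an error is present).
Step 3: locate the error. For a single error e at position i, S_ℓ = v_i·e·α_i^ℓ, so α_err = S_1/S_0.
  S_0^{−1} = 9^{−1} = 3 (mod 13), so α_err = 12·3 = 36 ≡ 10 = α_5. Error position i = 5.
  Consistency check: S_2/S_1 = 3·12 = 36 ≡ 10 = α_err ✓ (single-error assumption holds).
Step 4: error magnitude e = S_0/v_5 = S_0·∏_{j≠5}(α_5 − α_j) = 9·4 = 36 ≡ 10 (mod 13).
Step 5: correct position 5: c_5 = r_5 − e = 0 − 10 ≡ 3 (mod 13). Hence c = [1, 6, 2, 9, 3].
  Check: interpolating c through the α_i gives m(x) = 11 + 7·x (degree < 2) with m(α_i) = c_i for every i, so c is indeed a codeword.


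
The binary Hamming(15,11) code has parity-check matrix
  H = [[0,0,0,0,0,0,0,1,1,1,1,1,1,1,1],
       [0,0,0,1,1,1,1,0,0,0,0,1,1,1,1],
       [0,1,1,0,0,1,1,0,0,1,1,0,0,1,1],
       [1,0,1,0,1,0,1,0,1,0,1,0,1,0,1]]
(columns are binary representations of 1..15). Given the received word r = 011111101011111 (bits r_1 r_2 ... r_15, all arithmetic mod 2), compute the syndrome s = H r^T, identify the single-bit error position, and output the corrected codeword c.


s = (0, 0, 1, 1)^T, error position = 3, corrected codeword c = 010111101011111

Compute s = H r^T mod 2 one row at a time:
  s_1 = 0 + 1 + 0 + 1 + 1 + 1 + 1 + 1 = 6 ≡ 0 (mod 2).
  s_2 = 1 + 1 + 1 + 1 + 1 + 1 + 1 + 1 = 8 ≡ 0 (mod 2).
  s_3 = 1 + 1 + 1 + 1 + 0 + 1 + 1 + 1 = 7 ≡ 1 (mod 2).
  s_4 = 0 + 1 + 1 + 1 + 1 + 1 + 1 + 1 = 7 ≡ 1 (mod 2).
s = (0, 0, 1, 1)^T — this equals column 3 of H (binary 0011), so error is at position 3.
Correct: flip bit 3 of r = 011111101011111 to get c = 010111101011111.


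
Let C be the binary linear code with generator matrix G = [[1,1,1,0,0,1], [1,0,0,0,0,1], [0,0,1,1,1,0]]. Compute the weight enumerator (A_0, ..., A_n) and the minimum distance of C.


Weight distribution: A_0 = 1, A_2 = 2, A_3 = 2, A_4 = 1, A_5 = 2. Minimum distance d = 2.

Enumerate all 2^3 = 8 messages m ∈ F_2^3.
For each, compute codeword c = mG in F_2^6, then tally its weight.
  m = 000 → c = 000000, weight = 0.
  m = 100 → c = 111001, weight = 4.
  m = 010 → c = 100001, weight = 2.
  m = 110 → c = 011000, weight = 2.
  m = 001 → c = 001110, weight = 3.
  m = 101 → c = 110111, weight = 5.
  m = 011 → c = 101111, weight = 5.
  m = 111 → c = 010110, weight = 3.
Tally weights:
  weight 0: 1 codewords.
  weight 2: 2 codewords.
  weight 3: 2 codewords.
  weight 4: 1 codewords.
  weight 5: 2 codewords.
Minimum distance d = smallest w > 0 with A_w > 0 = 2.
Sanity: Σ A_w = 8 = 2^3 = 8 ✓.


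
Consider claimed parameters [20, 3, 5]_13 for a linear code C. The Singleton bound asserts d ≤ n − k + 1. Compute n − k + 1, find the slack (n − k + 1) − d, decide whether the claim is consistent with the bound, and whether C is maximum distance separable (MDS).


Singleton RHS = n − k + 1 = 18, slack = 13, bound satisfied, not MDS.

Singleton bound: d ≤ n − k + 1.
Here n = 20, k = 3, so n − k + 1 = 18.
Given d = 5, check d ≤ 18: YES.
Slack = (n − k + 1) − d = 13.
The code is NOT MDS (slack = 13 > 0).
Description: the claimed parameters are [20, 3, 5]_13; such a code would be non-MDS.


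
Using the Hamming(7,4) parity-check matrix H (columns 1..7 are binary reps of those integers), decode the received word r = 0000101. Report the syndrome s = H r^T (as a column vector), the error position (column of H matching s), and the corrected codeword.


s = (0, 1, 0)^T, error position = 2, corrected codeword c = 0100101

Compute s = H r^T mod 2 one row at a time:
  s_1 = 0 + 1 + 0 + 1 = 2 ≡ 0 (mod 2).
  s_2 = 0 + 0 + 0 + 1 = 1 ≡ 1 (mod 2).
  s_3 = 0 + 0 + 1 + 1 = 2 ≡ 0 (mod 2).
s = (0, 1, 0)^T — this equals column 2 of H (binary 010), so error is at position 2.
Correct: flip bit 2 of r = 0000101 to get c = 0100101.


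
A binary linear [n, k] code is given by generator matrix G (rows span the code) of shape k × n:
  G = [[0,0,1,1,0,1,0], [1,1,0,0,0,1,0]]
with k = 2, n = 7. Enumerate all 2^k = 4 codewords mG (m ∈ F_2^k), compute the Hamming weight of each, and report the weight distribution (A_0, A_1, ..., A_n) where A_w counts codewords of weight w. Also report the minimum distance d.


Weight distribution: A_0 = 1, A_3 = 2, A_4 = 1. Minimum distance d = 3.

Enumerate all 2^2 = 4 messages m ∈ F_2^2.
For each, compute codeword c = mG in F_2^7, then tally its weight.
  m = 00 → c = 0000000, weight = 0.
  m = 10 → c = 0011010, weight = 3.
  m = 01 → c = 1100010, weight = 3.
  m = 11 → c = 1111000, weight = 4.
Tally weights:
  weight 0: 1 codewords.
  weight 3: 2 codewords.
  weight 4: 1 codewords.
Minimum distance d = smallest w > 0 with A_w > 0 = 3.
Sanity: Σ A_w = 4 = 2^2 = 4 ✓.


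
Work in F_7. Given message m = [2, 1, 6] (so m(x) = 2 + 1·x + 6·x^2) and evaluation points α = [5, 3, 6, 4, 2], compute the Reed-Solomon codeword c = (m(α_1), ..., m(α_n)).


c = [3, 3, 0, 4, 0]

Message polynomial: m(x) = 2 + 1·x + 6·x^2 (mod 7).
For each evaluation point α_i, compute m(α_i) mod 7:
  α_1 = 5: Horner steps 6 → 3 → 3, so m(5) = 3.
  α_2 = 3: Horner steps 6 → 5 → 3, so m(3) = 3.
  α_3 = 6: Horner steps 6 → 2 → 0, so m(6) = 0.
  α_4 = 4: Horner steps 6 → 4 → 4, so m(4) = 4.
  α_5 = 2: Horner steps 6 → 6 → 0, so m(2) = 0.
Codeword c = [3, 3, 0, 4, 0] ∈ F_7^5.


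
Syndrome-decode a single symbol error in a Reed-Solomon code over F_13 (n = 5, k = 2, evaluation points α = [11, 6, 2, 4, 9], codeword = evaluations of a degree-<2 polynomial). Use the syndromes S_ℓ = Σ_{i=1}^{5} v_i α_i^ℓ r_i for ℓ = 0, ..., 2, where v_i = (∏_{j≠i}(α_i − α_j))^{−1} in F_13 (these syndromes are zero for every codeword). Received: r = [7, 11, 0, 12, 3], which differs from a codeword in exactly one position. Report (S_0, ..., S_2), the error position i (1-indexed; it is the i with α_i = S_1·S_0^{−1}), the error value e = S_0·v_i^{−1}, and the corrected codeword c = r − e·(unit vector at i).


S = (3, 7, 12), error at position 1, error magnitude e = 5, c = [2, 11, 0, 12, 3].

Step 1: column multipliers v_i = (∏_{j≠i}(α_i − α_j))^{−1} mod 13.
  i = 1 (α = 11): (11−6)(11−2)(11−4)(11−9) = 5·9·7·2 = 630 ≡ 6, so v_1 = 6^{−1} = 11 (mod 13).
  i = 2 (α = 6): (6−11)(6−2)(6−4)(6−9) = (−5)·4·2·(−3) = 120 ≡ 3, so v_2 = 3^{−1} = 9 (mod 13).
  i = 3 (α = 2): (2−11)(2−6)(2−4)(2−9) = (−9)·(−4)·(−2)·(−7) = 504 ≡ 10, so v_3 = 10^{−1} = 4 (mod 13).
  i = 4 (α = 4): (4−11)(4−6)(4−2)(4−9) = (−7)·(−2)·2·(−5) = −140 ≡ 3, so v_4 = 3^{−1} = 9 (mod 13).
  i = 5 (α = 9): (9−11)(9−6)(9−2)(9−4) = (−2)·3·7·5 = −210 ≡ 11, so v_5 = 11^{−1} = 6 (mod 13).
  v = [11, 9, 4, 9, 6].
Step 2: syndromes of r = [7, 11, 0, 12, 3] (all sums mod 13).
  S_0 = Σ v_i r_i = 11·7 + 9·11 + 4·0 + 9·12 + 6·3 = 302 ≡ 3.
  S_1 = Σ v_i α_i r_i = 11·11·7 + 9·6·11 + 4·2·0 + 9·4·12 + 6·9·3 = 2035 ≡ 7.
  α_i^2 mod 13 = [4, 10, 4, 3, 3].
  S_2 = Σ v_i α_i^2 r_i = 11·4·7 + 9·10·11 + 4·4·0 + 9·3·12 + 6·3·3 = 1676 ≡ 12.
  S = (3, 7, 12) ≠ 0, so r is not a codeword (an error is present).
Step 3: locate the error. For a single error e at position i, S_ℓ = v_i·e·α_i^ℓ, so α_err = S_1/S_0.
  S_0^{−1} = 3^{−1} = 9 (mod 13), so α_err = 7·9 = 63 ≡ 11 = α_1. Error position i = 1.
  Consistency check: S_2/S_1 = 12·2 = 24 ≡ 11 = α_err ✓ (single-error assumption holds).
Step 4: error magnitude e = S_0/v_1 = S_0·∏_{j≠1}(α_1 − α_j) = 3·6 = 18 ≡ 5 (mod 13).
Step 5: correct position 1: c_1 = r_1 − e = 7 − 5 ≡ 2 (mod 13). Hence c = [2, 11, 0, 12, 3].
  Check: interpolating c through the α_i gives m(x) = 1 + 6·x (degree < 2) with m(α_i) = c_i for every i, so c is indeed a codeword.


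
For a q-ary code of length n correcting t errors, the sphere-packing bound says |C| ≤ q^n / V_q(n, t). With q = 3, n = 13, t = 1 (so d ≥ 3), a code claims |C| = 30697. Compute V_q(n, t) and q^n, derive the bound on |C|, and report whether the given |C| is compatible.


V_q(n, t) = 27, q^n = 1594323, Hamming bound = 59049, |C| = 30697 ≤ bound (satisfied).

Step 1: Compute V_q(n, t) = Σ_{j=0}^1 C(n, j) (q−1)^j.
  j = 0: C(13,0)·(2)^0 = 1·1 = 1.
  j = 1: C(13,1)·(2)^1 = 13·2 = 26.
  V_q(n, t) = 1 + 26 = 27.
Step 2: q^n = 3^13 = 1594323.
Step 3: Hamming bound ⌊q^n / V_q(n,t)⌋ = ⌊1594323/27⌋ = 59049.
Step 4: Compare |C| = 30697 to 59049: satisfied.
The claimed |C| lies below the Hamming bound.


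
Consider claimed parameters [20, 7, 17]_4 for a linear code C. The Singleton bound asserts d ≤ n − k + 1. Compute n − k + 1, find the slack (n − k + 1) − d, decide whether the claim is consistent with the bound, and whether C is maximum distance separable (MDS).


Singleton RHS = n − k + 1 = 14, slack = -3, bound violated (no such code; not MDS).

Singleton bound: d ≤ n − k + 1.
Here n = 20, k = 7, so n − k + 1 = 14.
Given d = 17, check d ≤ 14: NO.
Slack = (n − k + 1) − d = -3.
The slack is negative: d = 17 exceeds n − k + 1 = 14 by 3, so the Singleton bound is violated and no linear [20, 7, 17]_4 code can exist. In particular it is not MDS (MDS requires d = n − k + 1 exactly).
Description: the claimed parameters are [20, 7, 17]_4; such a code would be impossible (violates the Singleton bound).


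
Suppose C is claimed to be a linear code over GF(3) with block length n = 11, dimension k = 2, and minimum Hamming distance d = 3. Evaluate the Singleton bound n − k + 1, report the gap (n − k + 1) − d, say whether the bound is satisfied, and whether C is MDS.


Singleton RHS = n − k + 1 = 10, slack = 7, bound satisfied, not MDS.

Singleton bound: d ≤ n − k + 1.
Here n = 11, k = 2, so n − k + 1 = 10.
Given d = 3, check d ≤ 10: YES.
Slack = (n − k + 1) − d = 7.
The code is NOT MDS (slack = 7 > 0).
Description: the claimed parameters are [11, 2, 3]_3; such a code would be non-MDS.


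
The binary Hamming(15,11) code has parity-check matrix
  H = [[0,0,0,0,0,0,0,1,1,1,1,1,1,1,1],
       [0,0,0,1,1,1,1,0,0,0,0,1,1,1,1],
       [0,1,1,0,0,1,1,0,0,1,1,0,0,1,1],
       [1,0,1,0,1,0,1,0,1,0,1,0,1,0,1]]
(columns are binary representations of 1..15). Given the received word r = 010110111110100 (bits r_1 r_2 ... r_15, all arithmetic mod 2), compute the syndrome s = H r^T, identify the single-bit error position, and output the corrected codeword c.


s = (1, 0, 0, 1)^T, error position = 9, corrected codeword c = 010110110110100

Compute s = H r^T mod 2 one row at a time:
  s_1 = 1 + 1 + 1 + 1 + 0 + 1 + 0 + 0 = 5 ≡ 1 (mod 2).
  s_2 = 1 + 1 + 0 + 1 + 0 + 1 + 0 + 0 = 4 ≡ 0 (mod 2).
  s_3 = 1 + 0 + 0 + 1 + 1 + 1 + 0 + 0 = 4 ≡ 0 (mod 2).
  s_4 = 0 + 0 + 1 + 1 + 1 + 1 + 1 + 0 = 5 ≡ 1 (mod 2).
s = (1, 0, 0, 1)^T — this equals column 9 of H (binary 1001), so error is at position 9.
Correct: flip bit 9 of r = 010110111110100 to get c = 010110110110100.


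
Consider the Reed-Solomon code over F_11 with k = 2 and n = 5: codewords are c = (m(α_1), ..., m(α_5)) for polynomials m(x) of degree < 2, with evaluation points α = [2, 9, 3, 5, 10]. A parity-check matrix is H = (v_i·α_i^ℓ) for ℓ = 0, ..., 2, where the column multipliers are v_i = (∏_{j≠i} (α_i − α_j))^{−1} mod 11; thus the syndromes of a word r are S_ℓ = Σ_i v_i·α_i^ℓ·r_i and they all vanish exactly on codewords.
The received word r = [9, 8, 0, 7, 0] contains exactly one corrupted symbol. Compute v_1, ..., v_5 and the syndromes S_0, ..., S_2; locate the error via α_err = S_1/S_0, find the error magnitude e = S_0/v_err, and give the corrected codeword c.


S = (8, 2, 6), error at position 3, error magnitude e = 10, c = [9, 8, 1, 7, 0].

Step 1: column multipliers v_i = (∏_{j≠i}(α_i − α_j))^{−1} mod 11.
  i = 1 (α = 2): (2−9)(2−3)(2−5)(2−10) = (−7)·(−1)·(−3)·(−8) = 168 ≡ 3, so v_1 = 3^{−1} = 4 (mod 11).
  i = 2 (α = 9): (9−2)(9−3)(9−5)(9−10) = 7·6·4·(−1) = −168 ≡ 8, so v_2 = 8^{−1} = 7 (mod 11).
  i = 3 (α = 3): (3−2)(3−9)(3−5)(3−10) = 1·(−6)·(−2)·(−7) = −84 ≡ 4, so v_3 = 4^{−1} = 3 (mod 11).
  i = 4 (α = 5): (5−2)(5−9)(5−3)(5−10) = 3·(−4)·2·(−5) = 120 ≡ 10, so v_4 = 10^{−1} = 10 (mod 11).
  i = 5 (α = 10): (10−2)(10−9)(10−3)(10−5) = 8·1·7·5 = 280 ≡ 5, so v_5 = 5^{−1} = 9 (mod 11).
  v = [4, 7, 3, 10, 9].
Step 2: syndromes of r = [9, 8, 0, 7, 0] (all sums mod 11).
  S_0 = Σ v_i r_i = 4·9 + 7·8 + 3·0 + 10·7 + 9·0 = 162 ≡ 8.
  S_1 = Σ v_i α_i r_i = 4·2·9 + 7·9·8 + 3·3·0 + 10·5·7 + 9·10·0 = 926 ≡ 2.
  α_i^2 mod 11 = [4, 4, 9, 3, 1].
  S_2 = Σ v_i α_i^2 r_i = 4·4·9 + 7·4·8 + 3·9·0 + 10·3·7 + 9·1·0 = 578 ≡ 6.
  S = (8, 2, 6) ≠ 0, so r is not a codeword (an error is present).
Step 3: locate the error. For a single error e at position i, S_ℓ = v_i·e·α_i^ℓ, so α_err = S_1/S_0.
  S_0^{−1} = 8^{−1} = 7 (mod 11), so α_err = 2·7 = 14 ≡ 3 = α_3. Error position i = 3.
  Consistency check: S_2/S_1 = 6·6 = 36 ≡ 3 = α_err ✓ (single-error assumption holds).
Step 4: error magnitude e = S_0/v_3 = S_0·∏_{j≠3}(α_3 − α_j) = 8·4 = 32 ≡ 10 (mod 11).
Step 5: correct position 3: c_3 = r_3 − e = 0 − 10 ≡ 1 (mod 11). Hence c = [9, 8, 1, 7, 0].
  Check: interpolating c through the α_i gives m(x) = 3 + 3·x (degree < 2) with m(α_i) = c_i for every i, so c is indeed a codeword.


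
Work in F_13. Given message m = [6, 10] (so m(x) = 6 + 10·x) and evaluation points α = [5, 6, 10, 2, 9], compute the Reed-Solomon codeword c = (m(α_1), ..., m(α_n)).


c = [4, 1, 2, 0, 5]

Message polynomial: m(x) = 6 + 10·x (mod 13).
For each evaluation point α_i, compute m(α_i) mod 13:
  α_1 = 5: Horner steps 10 → 4, so m(5) = 4.
  α_2 = 6: Horner steps 10 → 1, so m(6) = 1.
  α_3 = 10: Horner steps 10 → 2, so m(10) = 2.
  α_4 = 2: Horner steps 10 → 0, so m(2) = 0.
  α_5 = 9: Horner steps 10 → 5, so m(9) = 5.
Codeword c = [4, 1, 2, 0, 5] ∈ F_13^5.


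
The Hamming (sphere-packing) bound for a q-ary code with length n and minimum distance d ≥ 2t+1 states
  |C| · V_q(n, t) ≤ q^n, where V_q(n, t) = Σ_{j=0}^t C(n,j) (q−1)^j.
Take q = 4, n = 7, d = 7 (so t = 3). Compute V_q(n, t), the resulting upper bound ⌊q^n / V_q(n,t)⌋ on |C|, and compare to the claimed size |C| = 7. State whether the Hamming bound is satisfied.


V_q(n, t) = 1156, q^n = 16384, Hamming bound = 14, |C| = 7 ≤ bound (satisfied).

Step 1: Compute V_q(n, t) = Σ_{j=0}^3 C(n, j) (q−1)^j.
  j = 0: C(7,0)·(3)^0 = 1·1 = 1.
  j = 1: C(7,1)·(3)^1 = 7·3 = 21.
  j = 2: C(7,2)·(3)^2 = 21·9 = 189.
  j = 3: C(7,3)·(3)^3 = 35·27 = 945.
  V_q(n, t) = 1 + 21 + 189 + 945 = 1156.
Step 2: q^n = 4^7 = 16384.
Step 3: Hamming bound ⌊q^n / V_q(n,t)⌋ = ⌊16384/1156⌋ = 14.
Step 4: Compare |C| = 7 to 14: satisfied.
The claimed |C| lies below the Hamming bound.


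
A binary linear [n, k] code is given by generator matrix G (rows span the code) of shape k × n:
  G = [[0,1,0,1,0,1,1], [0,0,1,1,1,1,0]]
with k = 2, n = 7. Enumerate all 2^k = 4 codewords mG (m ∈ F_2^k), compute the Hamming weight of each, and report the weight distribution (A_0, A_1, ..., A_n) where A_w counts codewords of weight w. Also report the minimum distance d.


Weight distribution: A_0 = 1, A_4 = 3. Minimum distance d = 4.

Enumerate all 2^2 = 4 messages m ∈ F_2^2.
For each, compute codeword c = mG in F_2^7, then tally its weight.
  m = 00 → c = 0000000, weight = 0.
  m = 10 → c = 0101011, weight = 4.
  m = 01 → c = 0011110, weight = 4.
  m = 11 → c = 0110101, weight = 4.
Tally weights:
  weight 0: 1 codewords.
  weight 4: 3 codewords.
Minimum distance d = smallest w > 0 with A_w > 0 = 4.
Sanity: Σ A_w = 4 = 2^2 = 4 ✓.


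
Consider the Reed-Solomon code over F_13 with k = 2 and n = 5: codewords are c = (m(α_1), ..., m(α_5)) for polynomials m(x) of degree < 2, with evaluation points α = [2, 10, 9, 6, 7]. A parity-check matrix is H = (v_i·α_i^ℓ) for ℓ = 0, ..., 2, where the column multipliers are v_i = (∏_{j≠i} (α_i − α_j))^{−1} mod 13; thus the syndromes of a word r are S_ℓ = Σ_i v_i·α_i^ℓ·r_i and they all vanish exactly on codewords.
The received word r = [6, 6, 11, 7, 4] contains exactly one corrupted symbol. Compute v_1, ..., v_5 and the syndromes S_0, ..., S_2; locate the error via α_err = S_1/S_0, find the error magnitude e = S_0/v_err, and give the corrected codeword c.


S = (10, 9, 12), error at position 2, error magnitude e = 11, c = [6, 8, 11, 7, 4].

Step 1: column multipliers v_i = (∏_{j≠i}(α_i − α_j))^{−1} mod 13.
  i = 1 (α = 2): (2−10)(2−9)(2−6)(2−7) = (−8)·(−7)·(−4)·(−5) = 1120 ≡ 2, so v_1 = 2^{−1} = 7 (mod 13).
  i = 2 (α = 10): (10−2)(10−9)(10−6)(10−7) = 8·1·4·3 = 96 ≡ 5, so v_2 = 5^{−1} = 8 (mod 13).
  i = 3 (α = 9): (9−2)(9−10)(9−6)(9−7) = 7·(−1)·3·2 = −42 ≡ 10, so v_3 = 10^{−1} = 4 (mod 13).
  i = 4 (α = 6): (6−2)(6−10)(6−9)(6−7) = 4·(−4)·(−3)·(−1) = −48 ≡ 4, so v_4 = 4^{−1} = 10 (mod 13).
  i = 5 (α = 7): (7−2)(7−10)(7−9)(7−6) = 5·(−3)·(−2)·1 = 30 ≡ 4, so v_5 = 4^{−1} = 10 (mod 13).
  v = [7, 8, 4, 10, 10].
Step 2: syndromes of r = [6, 6, 11, 7, 4] (all sums mod 13).
  S_0 = Σ v_i r_i = 7·6 + 8·6 + 4·11 + 10·7 + 10·4 = 244 ≡ 10.
  S_1 = Σ v_i α_i r_i = 7·2·6 + 8·10·6 + 4·9·11 + 10·6·7 + 10·7·4 = 1660 ≡ 9.
  α_i^2 mod 13 = [4, 9, 3, 10, 10].
  S_2 = Σ v_i α_i^2 r_i = 7·4·6 + 8·9·6 + 4·3·11 + 10·10·7 + 10·10·4 = 1832 ≡ 12.
  S = (10, 9, 12) ≠ 0, so r is not a codeword (an error is present).
Step 3: locate the error. For a single error e at position i, S_ℓ = v_i·e·α_i^ℓ, so α_err = S_1/S_0.
  S_0^{−1} = 10^{−1} = 4 (mod 13), so α_err = 9·4 = 36 ≡ 10 = α_2. Error position i = 2.
  Consistency check: S_2/S_1 = 12·3 = 36 ≡ 10 = α_err ✓ (single-error assumption holds).
Step 4: error magnitude e = S_0/v_2 = S_0·∏_{j≠2}(α_2 − α_j) = 10·5 = 50 ≡ 11 (mod 13).
Step 5: correct position 2: c_2 = r_2 − e = 6 − 11 ≡ 8 (mod 13). Hence c = [6, 8, 11, 7, 4].
  Check: interpolating c through the α_i gives m(x) = 12 + 10·x (degree < 2) with m(α_i) = c_i for every i, so c is indeed a codeword.


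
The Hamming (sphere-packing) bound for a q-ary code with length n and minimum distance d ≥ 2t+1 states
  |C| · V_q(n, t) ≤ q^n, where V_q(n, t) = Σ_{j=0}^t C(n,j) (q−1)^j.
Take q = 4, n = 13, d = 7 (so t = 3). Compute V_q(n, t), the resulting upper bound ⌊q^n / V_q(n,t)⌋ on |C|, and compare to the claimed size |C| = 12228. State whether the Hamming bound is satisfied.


V_q(n, t) = 8464, q^n = 67108864, Hamming bound = 7928, |C| = 12228 > bound (violated).

Step 1: Compute V_q(n, t) = Σ_{j=0}^3 C(n, j) (q−1)^j.
  j = 0: C(13,0)·(3)^0 = 1·1 = 1.
  j = 1: C(13,1)·(3)^1 = 13·3 = 39.
  j = 2: C(13,2)·(3)^2 = 78·9 = 702.
  j = 3: C(13,3)·(3)^3 = 286·27 = 7722.
  V_q(n, t) = 1 + 39 + 702 + 7722 = 8464.
Step 2: q^n = 4^13 = 67108864.
Step 3: Hamming bound ⌊q^n / V_q(n,t)⌋ = ⌊67108864/8464⌋ = 7928.
Step 4: Compare |C| = 12228 to 7928: violated.
The claimed |C| lies above the Hamming bound, so no 4-ary code of length 13 with d ≥ 7 can have 12228 codewords.


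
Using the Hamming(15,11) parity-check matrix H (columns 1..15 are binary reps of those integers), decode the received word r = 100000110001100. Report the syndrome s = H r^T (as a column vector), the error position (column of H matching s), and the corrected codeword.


s = (1, 1, 1, 1)^T, error position = 15, corrected codeword c = 100000110001101

Compute s = H r^T mod 2 one row at a time:
  s_1 = 1 + 0 + 0 + 0 + 1 + 1 + 0 + 0 = 3 ≡ 1 (mod 2).
  s_2 = 0 + 0 + 0 + 1 + 1 + 1 + 0 + 0 = 3 ≡ 1 (mod 2).
  s_3 = 0 + 0 + 0 + 1 + 0 + 0 + 0 + 0 = 1 ≡ 1 (mod 2).
  s_4 = 1 + 0 + 0 + 1 + 0 + 0 + 1 + 0 = 3 ≡ 1 (mod 2).
s = (1, 1, 1, 1)^T — this equals column 15 of H (binary 1111), so error is at position 15.
Correct: flip bit 15 of r = 100000110001100 to get c = 100000110001101.


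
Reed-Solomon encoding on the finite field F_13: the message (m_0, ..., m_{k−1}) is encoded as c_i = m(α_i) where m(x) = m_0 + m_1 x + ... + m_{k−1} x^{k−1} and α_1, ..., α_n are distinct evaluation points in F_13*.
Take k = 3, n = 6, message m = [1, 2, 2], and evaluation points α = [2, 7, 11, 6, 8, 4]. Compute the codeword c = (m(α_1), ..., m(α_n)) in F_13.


c = [0, 9, 5, 7, 2, 2]

Message polynomial: m(x) = 1 + 2·x + 2·x^2 (mod 13).
For each evaluation point α_i, compute m(α_i) mod 13:
  α_1 = 2: Horner steps 2 → 6 → 0, so m(2) = 0.
  α_2 = 7: Horner steps 2 → 3 → 9, so m(7) = 9.
  α_3 = 11: Horner steps 2 → 11 → 5, so m(11) = 5.
  α_4 = 6: Horner steps 2 → 1 → 7, so m(6) = 7.
  α_5 = 8: Horner steps 2 → 5 → 2, so m(8) = 2.
  α_6 = 4: Horner steps 2 → 10 → 2, so m(4) = 2.
Codeword c = [0, 9, 5, 7, 2, 2] ∈ F_13^6.


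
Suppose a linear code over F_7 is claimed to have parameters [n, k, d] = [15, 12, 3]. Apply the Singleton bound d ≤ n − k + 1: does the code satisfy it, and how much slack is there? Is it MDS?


Singleton RHS = n − k + 1 = 4, slack = 1, bound satisfied, not MDS.

Singleton bound: d ≤ n − k + 1.
Here n = 15, k = 12, so n − k + 1 = 4.
Given d = 3, check d ≤ 4: YES.
Slack = (n − k + 1) − d = 1.
The code is NOT MDS (slack = 1 > 0).
Description: the claimed parameters are [15, 12, 3]_7; such a code would be non-MDS.


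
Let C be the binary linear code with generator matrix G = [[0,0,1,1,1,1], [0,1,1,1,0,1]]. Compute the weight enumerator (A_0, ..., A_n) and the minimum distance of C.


Weight distribution: A_0 = 1, A_2 = 1, A_4 = 2. Minimum distance d = 2.

Enumerate all 2^2 = 4 messages m ∈ F_2^2.
For each, compute codeword c = mG in F_2^6, then tally its weight.
  m = 00 → c = 000000, weight = 0.
  m = 10 → c = 001111, weight = 4.
  m = 01 → c = 011101, weight = 4.
  m = 11 → c = 010010, weight = 2.
Tally weights:
  weight 0: 1 codewords.
  weight 2: 1 codewords.
  weight 4: 2 codewords.
Minimum distance d = smallest w > 0 with A_w > 0 = 2.
Sanity: Σ A_w = 4 = 2^2 = 4 ✓.


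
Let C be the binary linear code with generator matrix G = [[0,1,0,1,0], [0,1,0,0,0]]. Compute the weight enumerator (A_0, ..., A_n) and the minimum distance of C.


Weight distribution: A_0 = 1, A_1 = 2, A_2 = 1. Minimum distance d = 1.

Enumerate all 2^2 = 4 messages m ∈ F_2^2.
For each, compute codeword c = mG in F_2^5, then tally its weight.
  m = 00 → c = 00000, weight = 0.
  m = 10 → c = 01010, weight = 2.
  m = 01 → c = 01000, weight = 1.
  m = 11 → c = 00010, weight = 1.
Tally weights:
  weight 0: 1 codewords.
  weight 1: 2 codewords.
  weight 2: 1 codewords.
Minimum distance d = smallest w > 0 with A_w > 0 = 1.
Sanity: Σ A_w = 4 = 2^2 = 4 ✓.


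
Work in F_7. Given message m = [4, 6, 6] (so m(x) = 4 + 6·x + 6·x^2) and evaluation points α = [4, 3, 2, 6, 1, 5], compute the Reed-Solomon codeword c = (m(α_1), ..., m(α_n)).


c = [5, 6, 5, 4, 2, 2]

Message polynomial: m(x) = 4 + 6·x + 6·x^2 (mod 7).
For each evaluation point α_i, compute m(α_i) mod 7:
  α_1 = 4: Horner steps 6 → 2 → 5, so m(4) = 5.
  α_2 = 3: Horner steps 6 → 3 → 6, so m(3) = 6.
  α_3 = 2: Horner steps 6 → 4 → 5, so m(2) = 5.
  α_4 = 6: Horner steps 6 → 0 → 4, so m(6) = 4.
  α_5 = 1: Horner steps 6 → 5 → 2, so m(1) = 2.
  α_6 = 5: Horner steps 6 → 1 → 2, so m(5) = 2.
Codeword c = [5, 6, 5, 4, 2, 2] ∈ F_7^6.


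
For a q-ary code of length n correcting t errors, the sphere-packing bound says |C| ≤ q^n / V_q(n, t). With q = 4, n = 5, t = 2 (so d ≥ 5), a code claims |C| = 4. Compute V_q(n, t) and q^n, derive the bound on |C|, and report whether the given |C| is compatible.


V_q(n, t) = 106, q^n = 1024, Hamming bound = 9, |C| = 4 ≤ bound (satisfied).

Step 1: Compute V_q(n, t) = Σ_{j=0}^2 C(n, j) (q−1)^j.
  j = 0: C(5,0)·(3)^0 = 1·1 = 1.
  j = 1: C(5,1)·(3)^1 = 5·3 = 15.
  j = 2: C(5,2)·(3)^2 = 10·9 = 90.
  V_q(n, t) = 1 + 15 + 90 = 106.
Step 2: q^n = 4^5 = 1024.
Step 3: Hamming bound ⌊q^n / V_q(n,t)⌋ = ⌊1024/106⌋ = 9.
Step 4: Compare |C| = 4 to 9: satisfied.
The claimed |C| lies below the Hamming bound.


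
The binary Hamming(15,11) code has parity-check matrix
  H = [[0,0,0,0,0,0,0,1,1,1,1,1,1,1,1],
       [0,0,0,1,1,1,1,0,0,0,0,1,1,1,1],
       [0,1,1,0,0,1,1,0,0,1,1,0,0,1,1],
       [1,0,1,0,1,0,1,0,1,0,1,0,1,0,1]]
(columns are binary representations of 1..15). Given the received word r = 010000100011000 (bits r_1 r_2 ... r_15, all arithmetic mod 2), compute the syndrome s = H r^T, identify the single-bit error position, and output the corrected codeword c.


s = (0, 0, 1, 0)^T, error position = 2, corrected codeword c = 000000100011000

Compute s = H r^T mod 2 one row at a time:
  s_1 = 0 + 0 + 0 + 1 + 1 + 0 + 0 + 0 = 2 ≡ 0 (mod 2).
  s_2 = 0 + 0 + 0 + 1 + 1 + 0 + 0 + 0 = 2 ≡ 0 (mod 2).
  s_3 = 1 + 0 + 0 + 1 + 0 + 1 + 0 + 0 = 3 ≡ 1 (mod 2).
  s_4 = 0 + 0 + 0 + 1 + 0 + 1 + 0 + 0 = 2 ≡ 0 (mod 2).
s = (0, 0, 1, 0)^T — this equals column 2 of H (binary 0010), so error is at position 2.
Correct: flip bit 2 of r = 010000100011000 to get c = 000000100011000.


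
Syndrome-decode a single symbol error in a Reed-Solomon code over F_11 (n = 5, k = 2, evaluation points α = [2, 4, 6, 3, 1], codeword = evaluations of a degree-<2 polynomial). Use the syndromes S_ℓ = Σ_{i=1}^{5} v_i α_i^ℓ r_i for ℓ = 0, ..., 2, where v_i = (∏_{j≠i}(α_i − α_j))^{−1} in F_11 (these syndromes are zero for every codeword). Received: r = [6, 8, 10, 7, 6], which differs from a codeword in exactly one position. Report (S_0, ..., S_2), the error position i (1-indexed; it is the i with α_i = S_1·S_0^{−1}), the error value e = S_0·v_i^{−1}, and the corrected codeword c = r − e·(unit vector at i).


S = (7, 7, 7), error at position 5, error magnitude e = 1, c = [6, 8, 10, 7, 5].

Step 1: column multipliers v_i = (∏_{j≠i}(α_i − α_j))^{−1} mod 11.
  i = 1 (α = 2): (2−4)(2−6)(2−3)(2−1) = (−2)·(−4)·(−1)·1 = −8 ≡ 3, so v_1 = 3^{−1} = 4 (mod 11).
  i = 2 (α = 4): (4−2)(4−6)(4−3)(4−1) = 2·(−2)·1·3 = −12 ≡ 10, so v_2 = 10^{−1} = 10 (mod 11).
  i = 3 (α = 6): (6−2)(6−4)(6−3)(6−1) = 4·2·3·5 = 120 ≡ 10, so v_3 = 10^{−1} = 10 (mod 11).
  i = 4 (α = 3): (3−2)(3−4)(3−6)(3−1) = 1·(−1)·(−3)·2 = 6 ≡ 6, so v_4 = 6^{−1} = 2 (mod 11).
  i = 5 (α = 1): (1−2)(1−4)(1−6)(1−3) = (−1)·(−3)·(−5)·(−2) = 30 ≡ 8, so v_5 = 8^{−1} = 7 (mod 11).
  v = [4, 10, 10, 2, 7].
Step 2: syndromes of r = [6, 8, 10, 7, 6] (all sums mod 11).
  S_0 = Σ v_i r_i = 4·6 + 10·8 + 10·10 + 2·7 + 7·6 = 260 ≡ 7.
  S_1 = Σ v_i α_i r_i = 4·2·6 + 10·4·8 + 10·6·10 + 2·3·7 + 7·1·6 = 1052 ≡ 7.
  α_i^2 mod 11 = [4, 5, 3, 9, 1].
  S_2 = Σ v_i α_i^2 r_i = 4·4·6 + 10·5·8 + 10·3·10 + 2·9·7 + 7·1·6 = 964 ≡ 7.
  S = (7, 7, 7) ≠ 0, so r is not a codeword (an error is present).
Step 3: locate the error. For a single error e at position i, S_ℓ = v_i·e·α_i^ℓ, so α_err = S_1/S_0.
  S_0^{−1} = 7^{−1} = 8 (mod 11), so α_err = 7·8 = 56 ≡ 1 = α_5. Error position i = 5.
  Consistency check: S_2/S_1 = 7·8 = 56 ≡ 1 = α_err ✓ (single-error assumption holds).
Step 4: error magnitude e = S_0/v_5 = S_0·∏_{j≠5}(α_5 − α_j) = 7·8 = 56 ≡ 1 (mod 11).
Step 5: correct position 5: c_5 = r_5 − e = 6 − 1 ≡ 5 (mod 11). Hence c = [6, 8, 10, 7, 5].
  Check: interpolating c through the α_i gives m(x) = 4 + 1·x (degree < 2) with m(α_i) = c_i for every i, so c is indeed a codeword.


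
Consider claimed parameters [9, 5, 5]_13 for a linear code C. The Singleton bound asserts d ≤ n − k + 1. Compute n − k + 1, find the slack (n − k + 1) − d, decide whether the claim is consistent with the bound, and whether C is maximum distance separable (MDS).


Singleton RHS = n − k + 1 = 5, slack = 0, bound satisfied, MDS.

Singleton bound: d ≤ n − k + 1.
Here n = 9, k = 5, so n − k + 1 = 5.
Given d = 5, check d ≤ 5: YES.
Slack = (n − k + 1) − d = 0.
The code is MDS (slack = 0).
Description: the claimed parameters are [9, 5, 5]_13; such a code would be MDS (meets Singleton bound).
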